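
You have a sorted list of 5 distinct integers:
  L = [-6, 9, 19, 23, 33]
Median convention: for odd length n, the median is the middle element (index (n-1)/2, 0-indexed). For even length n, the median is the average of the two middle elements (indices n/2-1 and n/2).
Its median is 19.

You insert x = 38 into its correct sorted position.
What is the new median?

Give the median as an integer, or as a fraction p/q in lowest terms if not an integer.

Answer: 21

Derivation:
Old list (sorted, length 5): [-6, 9, 19, 23, 33]
Old median = 19
Insert x = 38
Old length odd (5). Middle was index 2 = 19.
New length even (6). New median = avg of two middle elements.
x = 38: 5 elements are < x, 0 elements are > x.
New sorted list: [-6, 9, 19, 23, 33, 38]
New median = 21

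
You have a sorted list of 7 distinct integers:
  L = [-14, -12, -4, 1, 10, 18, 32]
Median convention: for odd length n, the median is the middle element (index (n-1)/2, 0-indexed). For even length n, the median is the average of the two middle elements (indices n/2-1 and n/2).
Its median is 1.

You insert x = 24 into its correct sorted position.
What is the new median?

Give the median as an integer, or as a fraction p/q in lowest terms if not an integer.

Answer: 11/2

Derivation:
Old list (sorted, length 7): [-14, -12, -4, 1, 10, 18, 32]
Old median = 1
Insert x = 24
Old length odd (7). Middle was index 3 = 1.
New length even (8). New median = avg of two middle elements.
x = 24: 6 elements are < x, 1 elements are > x.
New sorted list: [-14, -12, -4, 1, 10, 18, 24, 32]
New median = 11/2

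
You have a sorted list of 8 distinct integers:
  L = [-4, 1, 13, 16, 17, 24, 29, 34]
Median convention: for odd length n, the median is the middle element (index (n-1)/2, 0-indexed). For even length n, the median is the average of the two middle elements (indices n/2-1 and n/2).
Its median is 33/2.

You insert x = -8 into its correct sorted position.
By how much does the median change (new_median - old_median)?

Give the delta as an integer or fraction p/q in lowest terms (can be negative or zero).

Old median = 33/2
After inserting x = -8: new sorted = [-8, -4, 1, 13, 16, 17, 24, 29, 34]
New median = 16
Delta = 16 - 33/2 = -1/2

Answer: -1/2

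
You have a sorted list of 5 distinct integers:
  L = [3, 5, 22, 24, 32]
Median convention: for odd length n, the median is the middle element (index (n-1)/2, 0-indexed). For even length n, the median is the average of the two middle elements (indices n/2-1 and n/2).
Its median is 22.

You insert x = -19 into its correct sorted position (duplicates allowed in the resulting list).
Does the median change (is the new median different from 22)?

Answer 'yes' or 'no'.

Old median = 22
Insert x = -19
New median = 27/2
Changed? yes

Answer: yes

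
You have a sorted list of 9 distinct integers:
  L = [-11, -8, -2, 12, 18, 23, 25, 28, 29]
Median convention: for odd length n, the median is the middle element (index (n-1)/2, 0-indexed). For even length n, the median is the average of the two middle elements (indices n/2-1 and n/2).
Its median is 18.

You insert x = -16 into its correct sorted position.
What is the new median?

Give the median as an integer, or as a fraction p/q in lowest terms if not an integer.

Old list (sorted, length 9): [-11, -8, -2, 12, 18, 23, 25, 28, 29]
Old median = 18
Insert x = -16
Old length odd (9). Middle was index 4 = 18.
New length even (10). New median = avg of two middle elements.
x = -16: 0 elements are < x, 9 elements are > x.
New sorted list: [-16, -11, -8, -2, 12, 18, 23, 25, 28, 29]
New median = 15

Answer: 15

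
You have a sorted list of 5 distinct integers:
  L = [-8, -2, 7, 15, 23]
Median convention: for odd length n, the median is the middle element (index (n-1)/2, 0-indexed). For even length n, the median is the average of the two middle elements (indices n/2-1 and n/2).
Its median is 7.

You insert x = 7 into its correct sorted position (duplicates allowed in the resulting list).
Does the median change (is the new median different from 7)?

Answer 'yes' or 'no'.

Answer: no

Derivation:
Old median = 7
Insert x = 7
New median = 7
Changed? no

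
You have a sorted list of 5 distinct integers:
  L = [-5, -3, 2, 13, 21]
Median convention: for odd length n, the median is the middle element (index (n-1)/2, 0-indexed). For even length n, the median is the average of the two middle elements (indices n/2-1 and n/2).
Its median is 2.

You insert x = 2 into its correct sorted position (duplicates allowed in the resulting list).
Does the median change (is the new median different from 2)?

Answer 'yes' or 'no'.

Old median = 2
Insert x = 2
New median = 2
Changed? no

Answer: no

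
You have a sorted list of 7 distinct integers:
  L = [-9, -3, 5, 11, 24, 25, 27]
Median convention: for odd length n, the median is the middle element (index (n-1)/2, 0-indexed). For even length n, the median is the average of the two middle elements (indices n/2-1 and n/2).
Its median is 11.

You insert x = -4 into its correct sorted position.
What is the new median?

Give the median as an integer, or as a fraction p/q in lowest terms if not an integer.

Old list (sorted, length 7): [-9, -3, 5, 11, 24, 25, 27]
Old median = 11
Insert x = -4
Old length odd (7). Middle was index 3 = 11.
New length even (8). New median = avg of two middle elements.
x = -4: 1 elements are < x, 6 elements are > x.
New sorted list: [-9, -4, -3, 5, 11, 24, 25, 27]
New median = 8

Answer: 8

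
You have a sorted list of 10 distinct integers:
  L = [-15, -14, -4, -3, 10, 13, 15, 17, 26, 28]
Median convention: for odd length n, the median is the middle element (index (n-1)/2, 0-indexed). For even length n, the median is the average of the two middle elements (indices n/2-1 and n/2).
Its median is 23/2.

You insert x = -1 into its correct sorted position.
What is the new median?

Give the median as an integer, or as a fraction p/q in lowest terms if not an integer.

Answer: 10

Derivation:
Old list (sorted, length 10): [-15, -14, -4, -3, 10, 13, 15, 17, 26, 28]
Old median = 23/2
Insert x = -1
Old length even (10). Middle pair: indices 4,5 = 10,13.
New length odd (11). New median = single middle element.
x = -1: 4 elements are < x, 6 elements are > x.
New sorted list: [-15, -14, -4, -3, -1, 10, 13, 15, 17, 26, 28]
New median = 10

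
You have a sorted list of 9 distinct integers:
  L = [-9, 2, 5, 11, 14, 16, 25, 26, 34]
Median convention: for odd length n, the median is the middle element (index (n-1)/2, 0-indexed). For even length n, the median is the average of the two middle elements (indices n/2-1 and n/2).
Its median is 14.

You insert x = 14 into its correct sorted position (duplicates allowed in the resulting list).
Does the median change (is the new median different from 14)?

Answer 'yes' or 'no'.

Old median = 14
Insert x = 14
New median = 14
Changed? no

Answer: no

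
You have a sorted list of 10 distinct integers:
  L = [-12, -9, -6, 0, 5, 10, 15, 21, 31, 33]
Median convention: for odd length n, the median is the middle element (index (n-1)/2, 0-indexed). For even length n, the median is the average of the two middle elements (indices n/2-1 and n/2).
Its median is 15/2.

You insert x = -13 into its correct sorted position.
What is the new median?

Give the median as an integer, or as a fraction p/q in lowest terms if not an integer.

Old list (sorted, length 10): [-12, -9, -6, 0, 5, 10, 15, 21, 31, 33]
Old median = 15/2
Insert x = -13
Old length even (10). Middle pair: indices 4,5 = 5,10.
New length odd (11). New median = single middle element.
x = -13: 0 elements are < x, 10 elements are > x.
New sorted list: [-13, -12, -9, -6, 0, 5, 10, 15, 21, 31, 33]
New median = 5

Answer: 5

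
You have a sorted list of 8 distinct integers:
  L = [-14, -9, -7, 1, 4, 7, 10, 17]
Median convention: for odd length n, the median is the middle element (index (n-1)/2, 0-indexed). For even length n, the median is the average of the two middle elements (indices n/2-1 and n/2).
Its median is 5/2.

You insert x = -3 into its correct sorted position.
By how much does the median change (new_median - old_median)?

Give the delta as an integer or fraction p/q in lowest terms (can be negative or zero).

Answer: -3/2

Derivation:
Old median = 5/2
After inserting x = -3: new sorted = [-14, -9, -7, -3, 1, 4, 7, 10, 17]
New median = 1
Delta = 1 - 5/2 = -3/2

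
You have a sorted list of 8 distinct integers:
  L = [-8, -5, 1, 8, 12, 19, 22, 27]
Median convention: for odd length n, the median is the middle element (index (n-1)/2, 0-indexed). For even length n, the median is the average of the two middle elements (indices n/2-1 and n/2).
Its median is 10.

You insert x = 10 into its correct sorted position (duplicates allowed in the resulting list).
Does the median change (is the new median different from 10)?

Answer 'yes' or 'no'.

Old median = 10
Insert x = 10
New median = 10
Changed? no

Answer: no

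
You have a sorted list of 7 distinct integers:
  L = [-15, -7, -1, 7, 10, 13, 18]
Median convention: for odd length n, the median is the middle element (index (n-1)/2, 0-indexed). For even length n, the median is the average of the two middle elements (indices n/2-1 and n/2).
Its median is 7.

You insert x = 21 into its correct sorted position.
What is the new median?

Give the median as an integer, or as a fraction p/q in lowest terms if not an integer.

Old list (sorted, length 7): [-15, -7, -1, 7, 10, 13, 18]
Old median = 7
Insert x = 21
Old length odd (7). Middle was index 3 = 7.
New length even (8). New median = avg of two middle elements.
x = 21: 7 elements are < x, 0 elements are > x.
New sorted list: [-15, -7, -1, 7, 10, 13, 18, 21]
New median = 17/2

Answer: 17/2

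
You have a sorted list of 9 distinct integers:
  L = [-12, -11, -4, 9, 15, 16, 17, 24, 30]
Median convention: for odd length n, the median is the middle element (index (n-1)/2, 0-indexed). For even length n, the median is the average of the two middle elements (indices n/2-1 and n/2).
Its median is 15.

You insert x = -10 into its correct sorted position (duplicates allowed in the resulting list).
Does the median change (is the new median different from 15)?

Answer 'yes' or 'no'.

Answer: yes

Derivation:
Old median = 15
Insert x = -10
New median = 12
Changed? yes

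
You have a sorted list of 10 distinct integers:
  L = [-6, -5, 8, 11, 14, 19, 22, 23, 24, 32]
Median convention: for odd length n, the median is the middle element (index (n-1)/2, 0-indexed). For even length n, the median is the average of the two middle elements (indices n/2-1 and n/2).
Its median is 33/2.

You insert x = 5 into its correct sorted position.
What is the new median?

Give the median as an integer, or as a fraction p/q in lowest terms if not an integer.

Answer: 14

Derivation:
Old list (sorted, length 10): [-6, -5, 8, 11, 14, 19, 22, 23, 24, 32]
Old median = 33/2
Insert x = 5
Old length even (10). Middle pair: indices 4,5 = 14,19.
New length odd (11). New median = single middle element.
x = 5: 2 elements are < x, 8 elements are > x.
New sorted list: [-6, -5, 5, 8, 11, 14, 19, 22, 23, 24, 32]
New median = 14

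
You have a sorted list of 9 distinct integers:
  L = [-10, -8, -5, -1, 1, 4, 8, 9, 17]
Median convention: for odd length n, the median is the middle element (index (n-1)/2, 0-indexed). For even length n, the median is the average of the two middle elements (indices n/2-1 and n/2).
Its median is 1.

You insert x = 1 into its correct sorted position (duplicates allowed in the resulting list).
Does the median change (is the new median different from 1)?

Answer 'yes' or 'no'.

Answer: no

Derivation:
Old median = 1
Insert x = 1
New median = 1
Changed? no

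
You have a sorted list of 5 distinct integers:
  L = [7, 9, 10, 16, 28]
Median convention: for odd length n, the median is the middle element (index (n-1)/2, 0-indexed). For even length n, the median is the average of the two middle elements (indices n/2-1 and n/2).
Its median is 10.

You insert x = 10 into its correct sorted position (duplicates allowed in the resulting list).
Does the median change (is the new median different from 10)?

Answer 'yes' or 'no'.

Answer: no

Derivation:
Old median = 10
Insert x = 10
New median = 10
Changed? no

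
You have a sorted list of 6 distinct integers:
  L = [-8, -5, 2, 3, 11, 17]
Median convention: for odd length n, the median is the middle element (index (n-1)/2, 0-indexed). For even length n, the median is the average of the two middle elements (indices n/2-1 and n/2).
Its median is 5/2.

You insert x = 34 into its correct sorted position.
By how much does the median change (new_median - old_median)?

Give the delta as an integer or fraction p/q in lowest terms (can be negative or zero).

Old median = 5/2
After inserting x = 34: new sorted = [-8, -5, 2, 3, 11, 17, 34]
New median = 3
Delta = 3 - 5/2 = 1/2

Answer: 1/2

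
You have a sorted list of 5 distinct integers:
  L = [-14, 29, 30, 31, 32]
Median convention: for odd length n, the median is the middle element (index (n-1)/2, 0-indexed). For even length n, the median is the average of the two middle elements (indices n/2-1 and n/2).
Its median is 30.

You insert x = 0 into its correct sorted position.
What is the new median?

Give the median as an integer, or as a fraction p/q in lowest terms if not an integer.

Answer: 59/2

Derivation:
Old list (sorted, length 5): [-14, 29, 30, 31, 32]
Old median = 30
Insert x = 0
Old length odd (5). Middle was index 2 = 30.
New length even (6). New median = avg of two middle elements.
x = 0: 1 elements are < x, 4 elements are > x.
New sorted list: [-14, 0, 29, 30, 31, 32]
New median = 59/2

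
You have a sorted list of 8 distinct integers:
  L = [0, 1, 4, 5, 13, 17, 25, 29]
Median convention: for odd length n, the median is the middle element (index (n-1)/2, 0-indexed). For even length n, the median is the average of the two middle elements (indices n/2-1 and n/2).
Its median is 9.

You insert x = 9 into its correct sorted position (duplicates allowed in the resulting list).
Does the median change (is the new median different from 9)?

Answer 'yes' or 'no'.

Old median = 9
Insert x = 9
New median = 9
Changed? no

Answer: no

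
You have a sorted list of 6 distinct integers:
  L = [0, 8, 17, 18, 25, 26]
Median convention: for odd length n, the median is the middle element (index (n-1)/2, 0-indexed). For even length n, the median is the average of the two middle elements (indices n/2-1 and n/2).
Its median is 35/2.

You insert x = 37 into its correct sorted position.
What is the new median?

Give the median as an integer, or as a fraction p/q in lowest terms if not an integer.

Answer: 18

Derivation:
Old list (sorted, length 6): [0, 8, 17, 18, 25, 26]
Old median = 35/2
Insert x = 37
Old length even (6). Middle pair: indices 2,3 = 17,18.
New length odd (7). New median = single middle element.
x = 37: 6 elements are < x, 0 elements are > x.
New sorted list: [0, 8, 17, 18, 25, 26, 37]
New median = 18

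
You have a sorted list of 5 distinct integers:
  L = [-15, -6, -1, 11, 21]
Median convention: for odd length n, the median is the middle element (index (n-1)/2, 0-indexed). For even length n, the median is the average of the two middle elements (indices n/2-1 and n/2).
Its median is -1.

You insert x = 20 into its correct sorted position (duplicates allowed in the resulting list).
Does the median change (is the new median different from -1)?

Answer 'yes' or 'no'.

Old median = -1
Insert x = 20
New median = 5
Changed? yes

Answer: yes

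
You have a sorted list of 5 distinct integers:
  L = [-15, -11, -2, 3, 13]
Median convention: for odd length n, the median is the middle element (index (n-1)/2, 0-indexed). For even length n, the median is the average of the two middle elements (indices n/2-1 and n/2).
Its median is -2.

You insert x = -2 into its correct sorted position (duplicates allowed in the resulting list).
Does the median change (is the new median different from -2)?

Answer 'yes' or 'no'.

Answer: no

Derivation:
Old median = -2
Insert x = -2
New median = -2
Changed? no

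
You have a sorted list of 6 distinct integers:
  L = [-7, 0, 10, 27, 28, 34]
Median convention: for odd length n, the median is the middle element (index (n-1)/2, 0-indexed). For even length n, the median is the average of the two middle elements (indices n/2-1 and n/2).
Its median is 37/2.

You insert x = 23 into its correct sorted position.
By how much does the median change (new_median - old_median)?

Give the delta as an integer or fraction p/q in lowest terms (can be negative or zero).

Answer: 9/2

Derivation:
Old median = 37/2
After inserting x = 23: new sorted = [-7, 0, 10, 23, 27, 28, 34]
New median = 23
Delta = 23 - 37/2 = 9/2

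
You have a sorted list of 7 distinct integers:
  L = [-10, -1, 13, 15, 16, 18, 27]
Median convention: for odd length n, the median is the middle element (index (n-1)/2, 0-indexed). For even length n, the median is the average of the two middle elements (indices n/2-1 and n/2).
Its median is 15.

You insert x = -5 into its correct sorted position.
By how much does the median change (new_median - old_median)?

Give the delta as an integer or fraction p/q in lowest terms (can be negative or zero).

Old median = 15
After inserting x = -5: new sorted = [-10, -5, -1, 13, 15, 16, 18, 27]
New median = 14
Delta = 14 - 15 = -1

Answer: -1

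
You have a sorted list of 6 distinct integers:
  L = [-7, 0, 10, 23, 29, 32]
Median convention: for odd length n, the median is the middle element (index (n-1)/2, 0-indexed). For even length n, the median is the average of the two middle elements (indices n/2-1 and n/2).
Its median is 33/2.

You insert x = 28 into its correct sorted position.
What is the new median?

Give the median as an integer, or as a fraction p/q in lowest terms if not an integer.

Old list (sorted, length 6): [-7, 0, 10, 23, 29, 32]
Old median = 33/2
Insert x = 28
Old length even (6). Middle pair: indices 2,3 = 10,23.
New length odd (7). New median = single middle element.
x = 28: 4 elements are < x, 2 elements are > x.
New sorted list: [-7, 0, 10, 23, 28, 29, 32]
New median = 23

Answer: 23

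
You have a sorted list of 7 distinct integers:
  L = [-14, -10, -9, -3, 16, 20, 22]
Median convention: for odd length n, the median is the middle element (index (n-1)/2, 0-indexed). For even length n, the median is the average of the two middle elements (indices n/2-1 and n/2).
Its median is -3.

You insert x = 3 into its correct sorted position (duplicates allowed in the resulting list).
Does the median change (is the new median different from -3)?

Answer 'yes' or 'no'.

Answer: yes

Derivation:
Old median = -3
Insert x = 3
New median = 0
Changed? yes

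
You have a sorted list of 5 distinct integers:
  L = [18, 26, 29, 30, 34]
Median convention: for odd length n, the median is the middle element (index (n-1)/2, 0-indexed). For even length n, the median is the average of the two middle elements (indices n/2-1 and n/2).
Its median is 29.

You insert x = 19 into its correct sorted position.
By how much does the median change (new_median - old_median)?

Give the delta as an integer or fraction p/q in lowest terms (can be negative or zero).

Old median = 29
After inserting x = 19: new sorted = [18, 19, 26, 29, 30, 34]
New median = 55/2
Delta = 55/2 - 29 = -3/2

Answer: -3/2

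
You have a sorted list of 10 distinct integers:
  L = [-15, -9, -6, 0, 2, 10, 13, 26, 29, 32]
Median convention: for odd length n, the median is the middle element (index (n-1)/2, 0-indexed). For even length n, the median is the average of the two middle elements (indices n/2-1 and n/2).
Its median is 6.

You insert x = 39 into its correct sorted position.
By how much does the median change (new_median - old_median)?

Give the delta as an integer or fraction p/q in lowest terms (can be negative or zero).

Answer: 4

Derivation:
Old median = 6
After inserting x = 39: new sorted = [-15, -9, -6, 0, 2, 10, 13, 26, 29, 32, 39]
New median = 10
Delta = 10 - 6 = 4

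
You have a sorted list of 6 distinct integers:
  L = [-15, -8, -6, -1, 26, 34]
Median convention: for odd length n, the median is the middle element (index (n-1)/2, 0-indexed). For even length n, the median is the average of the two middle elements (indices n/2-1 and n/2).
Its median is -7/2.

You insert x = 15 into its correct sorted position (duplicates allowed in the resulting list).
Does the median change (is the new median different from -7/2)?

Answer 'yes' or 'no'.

Old median = -7/2
Insert x = 15
New median = -1
Changed? yes

Answer: yes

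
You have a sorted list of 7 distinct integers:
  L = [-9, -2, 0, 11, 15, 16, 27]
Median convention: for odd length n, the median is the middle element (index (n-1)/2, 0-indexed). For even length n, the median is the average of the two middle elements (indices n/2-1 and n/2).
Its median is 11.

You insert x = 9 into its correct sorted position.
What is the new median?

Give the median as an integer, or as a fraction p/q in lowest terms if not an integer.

Old list (sorted, length 7): [-9, -2, 0, 11, 15, 16, 27]
Old median = 11
Insert x = 9
Old length odd (7). Middle was index 3 = 11.
New length even (8). New median = avg of two middle elements.
x = 9: 3 elements are < x, 4 elements are > x.
New sorted list: [-9, -2, 0, 9, 11, 15, 16, 27]
New median = 10

Answer: 10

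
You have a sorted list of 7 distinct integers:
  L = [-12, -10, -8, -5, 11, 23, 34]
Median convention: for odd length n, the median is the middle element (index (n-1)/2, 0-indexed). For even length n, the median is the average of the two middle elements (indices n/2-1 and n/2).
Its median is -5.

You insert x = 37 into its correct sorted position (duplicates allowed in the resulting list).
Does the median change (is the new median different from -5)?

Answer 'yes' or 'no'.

Answer: yes

Derivation:
Old median = -5
Insert x = 37
New median = 3
Changed? yes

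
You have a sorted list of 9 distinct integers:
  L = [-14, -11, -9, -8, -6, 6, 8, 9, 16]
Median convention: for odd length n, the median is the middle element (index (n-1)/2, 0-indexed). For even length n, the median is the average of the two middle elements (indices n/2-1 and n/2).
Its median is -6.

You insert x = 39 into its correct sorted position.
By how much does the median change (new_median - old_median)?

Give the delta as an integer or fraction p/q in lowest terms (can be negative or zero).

Old median = -6
After inserting x = 39: new sorted = [-14, -11, -9, -8, -6, 6, 8, 9, 16, 39]
New median = 0
Delta = 0 - -6 = 6

Answer: 6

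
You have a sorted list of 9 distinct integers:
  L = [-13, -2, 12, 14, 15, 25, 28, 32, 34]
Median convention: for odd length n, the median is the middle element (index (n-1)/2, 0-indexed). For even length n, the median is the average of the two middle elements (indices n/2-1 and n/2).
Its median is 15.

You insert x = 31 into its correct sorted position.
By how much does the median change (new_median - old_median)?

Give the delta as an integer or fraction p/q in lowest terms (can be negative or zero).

Answer: 5

Derivation:
Old median = 15
After inserting x = 31: new sorted = [-13, -2, 12, 14, 15, 25, 28, 31, 32, 34]
New median = 20
Delta = 20 - 15 = 5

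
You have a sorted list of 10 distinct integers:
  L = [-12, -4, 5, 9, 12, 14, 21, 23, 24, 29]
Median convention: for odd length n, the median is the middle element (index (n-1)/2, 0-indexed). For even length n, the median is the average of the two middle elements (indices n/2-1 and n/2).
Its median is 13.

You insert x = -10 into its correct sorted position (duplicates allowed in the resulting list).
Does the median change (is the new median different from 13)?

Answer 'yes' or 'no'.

Answer: yes

Derivation:
Old median = 13
Insert x = -10
New median = 12
Changed? yes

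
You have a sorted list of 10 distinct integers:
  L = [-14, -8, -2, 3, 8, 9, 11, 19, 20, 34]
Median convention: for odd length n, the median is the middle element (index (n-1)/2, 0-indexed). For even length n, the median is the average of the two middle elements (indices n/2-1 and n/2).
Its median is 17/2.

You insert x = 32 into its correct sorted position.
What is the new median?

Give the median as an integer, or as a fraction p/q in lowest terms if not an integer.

Answer: 9

Derivation:
Old list (sorted, length 10): [-14, -8, -2, 3, 8, 9, 11, 19, 20, 34]
Old median = 17/2
Insert x = 32
Old length even (10). Middle pair: indices 4,5 = 8,9.
New length odd (11). New median = single middle element.
x = 32: 9 elements are < x, 1 elements are > x.
New sorted list: [-14, -8, -2, 3, 8, 9, 11, 19, 20, 32, 34]
New median = 9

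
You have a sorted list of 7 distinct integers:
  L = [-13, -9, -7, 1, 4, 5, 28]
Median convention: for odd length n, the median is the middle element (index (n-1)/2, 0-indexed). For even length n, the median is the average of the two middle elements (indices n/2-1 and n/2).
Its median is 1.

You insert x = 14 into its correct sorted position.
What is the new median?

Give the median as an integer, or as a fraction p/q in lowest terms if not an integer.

Answer: 5/2

Derivation:
Old list (sorted, length 7): [-13, -9, -7, 1, 4, 5, 28]
Old median = 1
Insert x = 14
Old length odd (7). Middle was index 3 = 1.
New length even (8). New median = avg of two middle elements.
x = 14: 6 elements are < x, 1 elements are > x.
New sorted list: [-13, -9, -7, 1, 4, 5, 14, 28]
New median = 5/2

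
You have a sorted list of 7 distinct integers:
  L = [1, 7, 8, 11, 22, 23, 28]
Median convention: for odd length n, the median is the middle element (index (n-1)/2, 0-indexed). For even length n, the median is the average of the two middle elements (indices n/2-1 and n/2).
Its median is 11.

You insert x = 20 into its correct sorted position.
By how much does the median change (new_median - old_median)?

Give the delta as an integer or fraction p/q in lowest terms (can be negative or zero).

Old median = 11
After inserting x = 20: new sorted = [1, 7, 8, 11, 20, 22, 23, 28]
New median = 31/2
Delta = 31/2 - 11 = 9/2

Answer: 9/2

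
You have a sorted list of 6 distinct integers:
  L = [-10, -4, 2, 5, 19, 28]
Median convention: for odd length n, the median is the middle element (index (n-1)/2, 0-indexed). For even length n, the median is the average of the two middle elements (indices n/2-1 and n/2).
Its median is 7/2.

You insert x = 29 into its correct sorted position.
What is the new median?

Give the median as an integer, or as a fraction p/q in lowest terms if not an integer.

Old list (sorted, length 6): [-10, -4, 2, 5, 19, 28]
Old median = 7/2
Insert x = 29
Old length even (6). Middle pair: indices 2,3 = 2,5.
New length odd (7). New median = single middle element.
x = 29: 6 elements are < x, 0 elements are > x.
New sorted list: [-10, -4, 2, 5, 19, 28, 29]
New median = 5

Answer: 5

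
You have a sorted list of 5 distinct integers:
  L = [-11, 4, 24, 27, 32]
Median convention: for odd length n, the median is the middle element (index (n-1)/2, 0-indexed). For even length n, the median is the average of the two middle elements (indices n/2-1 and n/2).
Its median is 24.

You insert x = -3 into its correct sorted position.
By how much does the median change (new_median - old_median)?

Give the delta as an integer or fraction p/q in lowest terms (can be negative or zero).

Answer: -10

Derivation:
Old median = 24
After inserting x = -3: new sorted = [-11, -3, 4, 24, 27, 32]
New median = 14
Delta = 14 - 24 = -10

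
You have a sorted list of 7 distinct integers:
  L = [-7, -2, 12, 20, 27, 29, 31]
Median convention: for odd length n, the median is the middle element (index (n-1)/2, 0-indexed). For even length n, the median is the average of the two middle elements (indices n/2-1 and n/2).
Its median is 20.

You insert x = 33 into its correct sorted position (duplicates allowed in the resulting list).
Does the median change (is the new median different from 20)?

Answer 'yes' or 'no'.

Old median = 20
Insert x = 33
New median = 47/2
Changed? yes

Answer: yes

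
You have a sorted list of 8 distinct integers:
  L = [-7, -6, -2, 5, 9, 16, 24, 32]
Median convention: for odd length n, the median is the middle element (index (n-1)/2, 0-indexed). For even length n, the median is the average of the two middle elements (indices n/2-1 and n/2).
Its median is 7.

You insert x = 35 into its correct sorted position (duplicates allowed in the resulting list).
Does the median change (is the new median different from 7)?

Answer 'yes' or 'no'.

Answer: yes

Derivation:
Old median = 7
Insert x = 35
New median = 9
Changed? yes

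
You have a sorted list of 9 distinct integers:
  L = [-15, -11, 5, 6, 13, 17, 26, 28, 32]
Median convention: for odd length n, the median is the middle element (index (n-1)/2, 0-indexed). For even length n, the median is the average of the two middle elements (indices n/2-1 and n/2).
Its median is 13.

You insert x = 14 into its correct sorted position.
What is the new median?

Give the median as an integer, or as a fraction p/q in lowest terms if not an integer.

Answer: 27/2

Derivation:
Old list (sorted, length 9): [-15, -11, 5, 6, 13, 17, 26, 28, 32]
Old median = 13
Insert x = 14
Old length odd (9). Middle was index 4 = 13.
New length even (10). New median = avg of two middle elements.
x = 14: 5 elements are < x, 4 elements are > x.
New sorted list: [-15, -11, 5, 6, 13, 14, 17, 26, 28, 32]
New median = 27/2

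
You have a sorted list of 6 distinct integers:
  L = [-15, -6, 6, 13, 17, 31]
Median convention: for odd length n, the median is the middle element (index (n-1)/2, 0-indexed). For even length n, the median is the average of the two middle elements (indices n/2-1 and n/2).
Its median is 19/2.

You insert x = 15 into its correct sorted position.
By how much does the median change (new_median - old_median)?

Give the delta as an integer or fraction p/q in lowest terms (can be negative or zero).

Answer: 7/2

Derivation:
Old median = 19/2
After inserting x = 15: new sorted = [-15, -6, 6, 13, 15, 17, 31]
New median = 13
Delta = 13 - 19/2 = 7/2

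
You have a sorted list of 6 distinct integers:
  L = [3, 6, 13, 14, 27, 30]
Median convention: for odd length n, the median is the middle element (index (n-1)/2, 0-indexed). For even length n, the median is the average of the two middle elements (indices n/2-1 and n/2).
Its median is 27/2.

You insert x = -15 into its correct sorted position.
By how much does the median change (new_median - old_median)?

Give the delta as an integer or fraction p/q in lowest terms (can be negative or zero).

Answer: -1/2

Derivation:
Old median = 27/2
After inserting x = -15: new sorted = [-15, 3, 6, 13, 14, 27, 30]
New median = 13
Delta = 13 - 27/2 = -1/2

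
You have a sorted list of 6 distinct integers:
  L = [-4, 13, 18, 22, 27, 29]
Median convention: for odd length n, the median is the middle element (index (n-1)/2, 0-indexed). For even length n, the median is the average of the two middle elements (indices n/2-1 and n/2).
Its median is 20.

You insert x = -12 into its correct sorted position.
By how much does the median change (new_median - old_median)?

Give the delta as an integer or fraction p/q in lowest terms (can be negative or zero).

Answer: -2

Derivation:
Old median = 20
After inserting x = -12: new sorted = [-12, -4, 13, 18, 22, 27, 29]
New median = 18
Delta = 18 - 20 = -2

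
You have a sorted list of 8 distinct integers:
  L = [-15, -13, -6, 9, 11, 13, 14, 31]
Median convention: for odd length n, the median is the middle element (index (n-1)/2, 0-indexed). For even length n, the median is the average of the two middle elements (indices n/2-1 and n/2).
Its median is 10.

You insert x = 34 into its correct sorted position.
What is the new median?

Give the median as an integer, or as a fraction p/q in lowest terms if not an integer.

Old list (sorted, length 8): [-15, -13, -6, 9, 11, 13, 14, 31]
Old median = 10
Insert x = 34
Old length even (8). Middle pair: indices 3,4 = 9,11.
New length odd (9). New median = single middle element.
x = 34: 8 elements are < x, 0 elements are > x.
New sorted list: [-15, -13, -6, 9, 11, 13, 14, 31, 34]
New median = 11

Answer: 11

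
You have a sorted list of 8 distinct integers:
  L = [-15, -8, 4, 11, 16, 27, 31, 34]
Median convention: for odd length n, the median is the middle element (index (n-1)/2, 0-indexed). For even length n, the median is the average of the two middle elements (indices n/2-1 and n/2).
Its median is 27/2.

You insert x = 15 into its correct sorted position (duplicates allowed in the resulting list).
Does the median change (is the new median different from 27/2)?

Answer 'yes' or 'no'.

Answer: yes

Derivation:
Old median = 27/2
Insert x = 15
New median = 15
Changed? yes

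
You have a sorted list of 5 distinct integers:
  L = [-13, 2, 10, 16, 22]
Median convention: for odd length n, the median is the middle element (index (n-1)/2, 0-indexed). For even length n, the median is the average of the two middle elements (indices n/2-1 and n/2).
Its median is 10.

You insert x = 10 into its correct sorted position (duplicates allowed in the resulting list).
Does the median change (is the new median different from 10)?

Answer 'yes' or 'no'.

Answer: no

Derivation:
Old median = 10
Insert x = 10
New median = 10
Changed? no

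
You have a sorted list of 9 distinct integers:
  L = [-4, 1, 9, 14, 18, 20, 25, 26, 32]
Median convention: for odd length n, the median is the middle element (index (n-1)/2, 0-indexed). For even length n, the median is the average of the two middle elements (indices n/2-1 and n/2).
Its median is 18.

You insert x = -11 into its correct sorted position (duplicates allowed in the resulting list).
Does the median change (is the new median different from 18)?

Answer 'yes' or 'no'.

Answer: yes

Derivation:
Old median = 18
Insert x = -11
New median = 16
Changed? yes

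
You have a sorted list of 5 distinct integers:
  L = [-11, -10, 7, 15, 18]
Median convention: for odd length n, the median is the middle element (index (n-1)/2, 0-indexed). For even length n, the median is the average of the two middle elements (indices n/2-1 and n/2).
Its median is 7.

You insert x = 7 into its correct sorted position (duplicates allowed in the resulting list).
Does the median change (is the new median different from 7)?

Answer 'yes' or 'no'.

Old median = 7
Insert x = 7
New median = 7
Changed? no

Answer: no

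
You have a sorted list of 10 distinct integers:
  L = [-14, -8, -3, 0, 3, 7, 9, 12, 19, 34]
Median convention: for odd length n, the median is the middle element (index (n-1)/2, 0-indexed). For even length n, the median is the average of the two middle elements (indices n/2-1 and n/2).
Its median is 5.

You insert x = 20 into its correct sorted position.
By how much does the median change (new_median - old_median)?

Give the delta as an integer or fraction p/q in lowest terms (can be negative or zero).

Old median = 5
After inserting x = 20: new sorted = [-14, -8, -3, 0, 3, 7, 9, 12, 19, 20, 34]
New median = 7
Delta = 7 - 5 = 2

Answer: 2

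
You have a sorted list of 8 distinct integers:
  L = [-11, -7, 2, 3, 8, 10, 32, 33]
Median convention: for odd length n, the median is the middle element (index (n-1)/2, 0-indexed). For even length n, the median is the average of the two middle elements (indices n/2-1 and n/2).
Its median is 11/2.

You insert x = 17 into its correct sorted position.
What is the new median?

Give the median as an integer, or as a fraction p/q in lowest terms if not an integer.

Answer: 8

Derivation:
Old list (sorted, length 8): [-11, -7, 2, 3, 8, 10, 32, 33]
Old median = 11/2
Insert x = 17
Old length even (8). Middle pair: indices 3,4 = 3,8.
New length odd (9). New median = single middle element.
x = 17: 6 elements are < x, 2 elements are > x.
New sorted list: [-11, -7, 2, 3, 8, 10, 17, 32, 33]
New median = 8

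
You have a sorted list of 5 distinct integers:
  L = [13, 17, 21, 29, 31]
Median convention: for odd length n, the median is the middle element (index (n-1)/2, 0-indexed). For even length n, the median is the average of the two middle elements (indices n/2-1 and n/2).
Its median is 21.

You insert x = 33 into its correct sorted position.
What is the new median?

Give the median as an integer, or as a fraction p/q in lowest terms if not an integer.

Answer: 25

Derivation:
Old list (sorted, length 5): [13, 17, 21, 29, 31]
Old median = 21
Insert x = 33
Old length odd (5). Middle was index 2 = 21.
New length even (6). New median = avg of two middle elements.
x = 33: 5 elements are < x, 0 elements are > x.
New sorted list: [13, 17, 21, 29, 31, 33]
New median = 25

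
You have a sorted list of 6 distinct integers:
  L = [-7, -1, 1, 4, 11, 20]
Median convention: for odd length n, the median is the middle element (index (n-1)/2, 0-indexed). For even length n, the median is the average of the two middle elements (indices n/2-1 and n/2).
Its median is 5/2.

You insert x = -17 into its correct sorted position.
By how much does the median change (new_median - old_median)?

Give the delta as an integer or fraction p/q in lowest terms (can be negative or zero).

Answer: -3/2

Derivation:
Old median = 5/2
After inserting x = -17: new sorted = [-17, -7, -1, 1, 4, 11, 20]
New median = 1
Delta = 1 - 5/2 = -3/2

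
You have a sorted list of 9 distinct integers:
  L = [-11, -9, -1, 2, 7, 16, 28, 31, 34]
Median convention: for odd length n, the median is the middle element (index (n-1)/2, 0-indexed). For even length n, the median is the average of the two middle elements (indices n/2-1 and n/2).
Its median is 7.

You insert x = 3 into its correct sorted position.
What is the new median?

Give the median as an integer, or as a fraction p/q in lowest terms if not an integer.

Answer: 5

Derivation:
Old list (sorted, length 9): [-11, -9, -1, 2, 7, 16, 28, 31, 34]
Old median = 7
Insert x = 3
Old length odd (9). Middle was index 4 = 7.
New length even (10). New median = avg of two middle elements.
x = 3: 4 elements are < x, 5 elements are > x.
New sorted list: [-11, -9, -1, 2, 3, 7, 16, 28, 31, 34]
New median = 5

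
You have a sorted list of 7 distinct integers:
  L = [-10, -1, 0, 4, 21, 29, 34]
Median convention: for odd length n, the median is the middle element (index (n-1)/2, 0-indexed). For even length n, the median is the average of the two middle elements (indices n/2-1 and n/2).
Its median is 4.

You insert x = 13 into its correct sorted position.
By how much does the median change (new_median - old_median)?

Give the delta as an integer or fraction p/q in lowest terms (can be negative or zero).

Answer: 9/2

Derivation:
Old median = 4
After inserting x = 13: new sorted = [-10, -1, 0, 4, 13, 21, 29, 34]
New median = 17/2
Delta = 17/2 - 4 = 9/2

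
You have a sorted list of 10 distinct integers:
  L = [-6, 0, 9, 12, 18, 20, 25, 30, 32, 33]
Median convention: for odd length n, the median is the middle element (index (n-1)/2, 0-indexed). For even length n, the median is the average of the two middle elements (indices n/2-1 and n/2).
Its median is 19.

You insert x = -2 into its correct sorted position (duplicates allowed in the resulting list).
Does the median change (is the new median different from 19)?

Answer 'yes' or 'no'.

Answer: yes

Derivation:
Old median = 19
Insert x = -2
New median = 18
Changed? yes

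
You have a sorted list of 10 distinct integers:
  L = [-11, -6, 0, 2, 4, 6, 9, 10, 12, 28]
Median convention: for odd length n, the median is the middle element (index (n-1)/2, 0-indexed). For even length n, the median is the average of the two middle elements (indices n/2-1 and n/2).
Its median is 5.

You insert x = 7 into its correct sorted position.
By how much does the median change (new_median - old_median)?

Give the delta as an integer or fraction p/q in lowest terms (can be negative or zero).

Answer: 1

Derivation:
Old median = 5
After inserting x = 7: new sorted = [-11, -6, 0, 2, 4, 6, 7, 9, 10, 12, 28]
New median = 6
Delta = 6 - 5 = 1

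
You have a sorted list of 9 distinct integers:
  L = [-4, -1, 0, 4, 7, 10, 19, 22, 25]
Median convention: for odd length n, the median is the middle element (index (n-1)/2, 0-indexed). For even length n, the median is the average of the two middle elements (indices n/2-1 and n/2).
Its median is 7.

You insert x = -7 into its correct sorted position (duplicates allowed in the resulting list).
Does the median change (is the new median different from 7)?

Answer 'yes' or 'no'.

Old median = 7
Insert x = -7
New median = 11/2
Changed? yes

Answer: yes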